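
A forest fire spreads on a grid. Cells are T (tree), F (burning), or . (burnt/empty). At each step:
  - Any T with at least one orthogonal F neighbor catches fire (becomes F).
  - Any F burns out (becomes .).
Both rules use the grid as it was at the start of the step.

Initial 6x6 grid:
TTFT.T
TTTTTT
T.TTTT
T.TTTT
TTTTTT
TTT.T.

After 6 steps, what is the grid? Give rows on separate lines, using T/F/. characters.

Step 1: 3 trees catch fire, 1 burn out
  TF.F.T
  TTFTTT
  T.TTTT
  T.TTTT
  TTTTTT
  TTT.T.
Step 2: 4 trees catch fire, 3 burn out
  F....T
  TF.FTT
  T.FTTT
  T.TTTT
  TTTTTT
  TTT.T.
Step 3: 4 trees catch fire, 4 burn out
  .....T
  F...FT
  T..FTT
  T.FTTT
  TTTTTT
  TTT.T.
Step 4: 5 trees catch fire, 4 burn out
  .....T
  .....F
  F...FT
  T..FTT
  TTFTTT
  TTT.T.
Step 5: 7 trees catch fire, 5 burn out
  .....F
  ......
  .....F
  F...FT
  TF.FTT
  TTF.T.
Step 6: 4 trees catch fire, 7 burn out
  ......
  ......
  ......
  .....F
  F...FT
  TF..T.

......
......
......
.....F
F...FT
TF..T.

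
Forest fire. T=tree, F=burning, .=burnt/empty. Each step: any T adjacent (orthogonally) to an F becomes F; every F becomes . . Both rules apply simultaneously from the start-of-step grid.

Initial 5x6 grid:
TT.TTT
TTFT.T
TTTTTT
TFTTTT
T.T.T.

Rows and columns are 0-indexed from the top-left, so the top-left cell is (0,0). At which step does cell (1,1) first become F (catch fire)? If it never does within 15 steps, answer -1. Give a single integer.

Step 1: cell (1,1)='F' (+6 fires, +2 burnt)
  -> target ignites at step 1
Step 2: cell (1,1)='.' (+8 fires, +6 burnt)
Step 3: cell (1,1)='.' (+4 fires, +8 burnt)
Step 4: cell (1,1)='.' (+4 fires, +4 burnt)
Step 5: cell (1,1)='.' (+1 fires, +4 burnt)
Step 6: cell (1,1)='.' (+0 fires, +1 burnt)
  fire out at step 6

1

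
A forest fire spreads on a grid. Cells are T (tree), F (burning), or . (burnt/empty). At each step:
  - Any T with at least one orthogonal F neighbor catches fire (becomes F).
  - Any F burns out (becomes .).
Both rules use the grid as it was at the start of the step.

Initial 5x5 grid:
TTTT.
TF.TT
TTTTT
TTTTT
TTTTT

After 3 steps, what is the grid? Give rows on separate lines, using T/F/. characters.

Step 1: 3 trees catch fire, 1 burn out
  TFTT.
  F..TT
  TFTTT
  TTTTT
  TTTTT
Step 2: 5 trees catch fire, 3 burn out
  F.FT.
  ...TT
  F.FTT
  TFTTT
  TTTTT
Step 3: 5 trees catch fire, 5 burn out
  ...F.
  ...TT
  ...FT
  F.FTT
  TFTTT

...F.
...TT
...FT
F.FTT
TFTTT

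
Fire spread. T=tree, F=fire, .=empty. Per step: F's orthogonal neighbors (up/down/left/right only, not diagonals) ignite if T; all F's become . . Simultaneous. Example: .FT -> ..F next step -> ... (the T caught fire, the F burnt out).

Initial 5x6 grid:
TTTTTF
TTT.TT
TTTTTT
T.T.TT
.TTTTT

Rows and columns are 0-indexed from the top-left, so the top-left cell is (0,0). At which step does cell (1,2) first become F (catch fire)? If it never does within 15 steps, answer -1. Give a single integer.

Step 1: cell (1,2)='T' (+2 fires, +1 burnt)
Step 2: cell (1,2)='T' (+3 fires, +2 burnt)
Step 3: cell (1,2)='T' (+3 fires, +3 burnt)
Step 4: cell (1,2)='F' (+5 fires, +3 burnt)
  -> target ignites at step 4
Step 5: cell (1,2)='.' (+4 fires, +5 burnt)
Step 6: cell (1,2)='.' (+4 fires, +4 burnt)
Step 7: cell (1,2)='.' (+2 fires, +4 burnt)
Step 8: cell (1,2)='.' (+2 fires, +2 burnt)
Step 9: cell (1,2)='.' (+0 fires, +2 burnt)
  fire out at step 9

4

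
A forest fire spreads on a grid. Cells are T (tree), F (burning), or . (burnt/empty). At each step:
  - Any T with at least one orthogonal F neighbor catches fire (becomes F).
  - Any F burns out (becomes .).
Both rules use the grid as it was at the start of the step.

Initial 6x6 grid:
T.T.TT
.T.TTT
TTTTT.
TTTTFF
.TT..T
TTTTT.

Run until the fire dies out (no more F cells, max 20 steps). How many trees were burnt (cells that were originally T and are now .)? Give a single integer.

Answer: 23

Derivation:
Step 1: +3 fires, +2 burnt (F count now 3)
Step 2: +3 fires, +3 burnt (F count now 3)
Step 3: +6 fires, +3 burnt (F count now 6)
Step 4: +5 fires, +6 burnt (F count now 5)
Step 5: +4 fires, +5 burnt (F count now 4)
Step 6: +2 fires, +4 burnt (F count now 2)
Step 7: +0 fires, +2 burnt (F count now 0)
Fire out after step 7
Initially T: 25, now '.': 34
Total burnt (originally-T cells now '.'): 23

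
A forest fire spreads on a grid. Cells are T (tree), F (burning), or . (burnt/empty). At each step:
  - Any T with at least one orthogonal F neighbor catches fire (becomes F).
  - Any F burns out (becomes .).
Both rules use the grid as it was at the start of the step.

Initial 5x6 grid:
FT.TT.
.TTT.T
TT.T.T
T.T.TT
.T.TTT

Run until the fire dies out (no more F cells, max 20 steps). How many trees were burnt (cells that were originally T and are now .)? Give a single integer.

Answer: 10

Derivation:
Step 1: +1 fires, +1 burnt (F count now 1)
Step 2: +1 fires, +1 burnt (F count now 1)
Step 3: +2 fires, +1 burnt (F count now 2)
Step 4: +2 fires, +2 burnt (F count now 2)
Step 5: +3 fires, +2 burnt (F count now 3)
Step 6: +1 fires, +3 burnt (F count now 1)
Step 7: +0 fires, +1 burnt (F count now 0)
Fire out after step 7
Initially T: 19, now '.': 21
Total burnt (originally-T cells now '.'): 10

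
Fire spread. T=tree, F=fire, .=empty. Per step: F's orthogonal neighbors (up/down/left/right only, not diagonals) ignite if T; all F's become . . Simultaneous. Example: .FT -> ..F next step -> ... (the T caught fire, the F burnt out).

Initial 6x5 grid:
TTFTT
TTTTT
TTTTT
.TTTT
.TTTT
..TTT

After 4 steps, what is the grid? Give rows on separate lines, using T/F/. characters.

Step 1: 3 trees catch fire, 1 burn out
  TF.FT
  TTFTT
  TTTTT
  .TTTT
  .TTTT
  ..TTT
Step 2: 5 trees catch fire, 3 burn out
  F...F
  TF.FT
  TTFTT
  .TTTT
  .TTTT
  ..TTT
Step 3: 5 trees catch fire, 5 burn out
  .....
  F...F
  TF.FT
  .TFTT
  .TTTT
  ..TTT
Step 4: 5 trees catch fire, 5 burn out
  .....
  .....
  F...F
  .F.FT
  .TFTT
  ..TTT

.....
.....
F...F
.F.FT
.TFTT
..TTT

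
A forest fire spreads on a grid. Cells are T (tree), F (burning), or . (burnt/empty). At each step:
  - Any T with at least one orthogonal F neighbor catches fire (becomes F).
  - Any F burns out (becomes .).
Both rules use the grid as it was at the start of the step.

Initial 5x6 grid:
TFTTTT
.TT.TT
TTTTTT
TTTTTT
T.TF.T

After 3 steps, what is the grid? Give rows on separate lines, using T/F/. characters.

Step 1: 5 trees catch fire, 2 burn out
  F.FTTT
  .FT.TT
  TTTTTT
  TTTFTT
  T.F..T
Step 2: 6 trees catch fire, 5 burn out
  ...FTT
  ..F.TT
  TFTFTT
  TTF.FT
  T....T
Step 3: 6 trees catch fire, 6 burn out
  ....FT
  ....TT
  F.F.FT
  TF...F
  T....T

....FT
....TT
F.F.FT
TF...F
T....T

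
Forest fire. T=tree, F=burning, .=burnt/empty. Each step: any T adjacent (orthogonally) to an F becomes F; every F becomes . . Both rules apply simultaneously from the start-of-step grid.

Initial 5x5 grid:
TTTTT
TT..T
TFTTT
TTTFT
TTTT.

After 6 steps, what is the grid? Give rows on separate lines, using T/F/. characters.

Step 1: 8 trees catch fire, 2 burn out
  TTTTT
  TF..T
  F.FFT
  TFF.F
  TTTF.
Step 2: 6 trees catch fire, 8 burn out
  TFTTT
  F...T
  ....F
  F....
  TFF..
Step 3: 4 trees catch fire, 6 burn out
  F.FTT
  ....F
  .....
  .....
  F....
Step 4: 2 trees catch fire, 4 burn out
  ...FF
  .....
  .....
  .....
  .....
Step 5: 0 trees catch fire, 2 burn out
  .....
  .....
  .....
  .....
  .....
Step 6: 0 trees catch fire, 0 burn out
  .....
  .....
  .....
  .....
  .....

.....
.....
.....
.....
.....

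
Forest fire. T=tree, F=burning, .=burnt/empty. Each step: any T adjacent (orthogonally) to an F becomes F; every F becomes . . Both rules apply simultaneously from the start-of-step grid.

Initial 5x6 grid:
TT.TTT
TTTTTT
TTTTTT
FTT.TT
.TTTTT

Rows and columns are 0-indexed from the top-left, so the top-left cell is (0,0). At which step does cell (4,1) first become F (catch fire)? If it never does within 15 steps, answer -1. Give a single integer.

Step 1: cell (4,1)='T' (+2 fires, +1 burnt)
Step 2: cell (4,1)='F' (+4 fires, +2 burnt)
  -> target ignites at step 2
Step 3: cell (4,1)='.' (+4 fires, +4 burnt)
Step 4: cell (4,1)='.' (+4 fires, +4 burnt)
Step 5: cell (4,1)='.' (+3 fires, +4 burnt)
Step 6: cell (4,1)='.' (+5 fires, +3 burnt)
Step 7: cell (4,1)='.' (+3 fires, +5 burnt)
Step 8: cell (4,1)='.' (+1 fires, +3 burnt)
Step 9: cell (4,1)='.' (+0 fires, +1 burnt)
  fire out at step 9

2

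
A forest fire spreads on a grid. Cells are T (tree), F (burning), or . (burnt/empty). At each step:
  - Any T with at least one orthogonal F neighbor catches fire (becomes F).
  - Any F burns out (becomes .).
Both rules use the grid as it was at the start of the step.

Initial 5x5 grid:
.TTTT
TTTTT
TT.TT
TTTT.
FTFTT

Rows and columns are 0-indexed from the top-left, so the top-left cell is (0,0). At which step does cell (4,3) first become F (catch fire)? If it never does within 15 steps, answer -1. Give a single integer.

Step 1: cell (4,3)='F' (+4 fires, +2 burnt)
  -> target ignites at step 1
Step 2: cell (4,3)='.' (+4 fires, +4 burnt)
Step 3: cell (4,3)='.' (+3 fires, +4 burnt)
Step 4: cell (4,3)='.' (+3 fires, +3 burnt)
Step 5: cell (4,3)='.' (+4 fires, +3 burnt)
Step 6: cell (4,3)='.' (+2 fires, +4 burnt)
Step 7: cell (4,3)='.' (+0 fires, +2 burnt)
  fire out at step 7

1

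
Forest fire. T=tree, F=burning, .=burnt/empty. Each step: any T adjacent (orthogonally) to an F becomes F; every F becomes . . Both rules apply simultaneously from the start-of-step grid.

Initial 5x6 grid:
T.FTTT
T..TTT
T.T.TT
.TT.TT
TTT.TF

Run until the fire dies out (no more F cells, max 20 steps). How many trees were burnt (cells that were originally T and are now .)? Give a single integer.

Answer: 11

Derivation:
Step 1: +3 fires, +2 burnt (F count now 3)
Step 2: +4 fires, +3 burnt (F count now 4)
Step 3: +4 fires, +4 burnt (F count now 4)
Step 4: +0 fires, +4 burnt (F count now 0)
Fire out after step 4
Initially T: 20, now '.': 21
Total burnt (originally-T cells now '.'): 11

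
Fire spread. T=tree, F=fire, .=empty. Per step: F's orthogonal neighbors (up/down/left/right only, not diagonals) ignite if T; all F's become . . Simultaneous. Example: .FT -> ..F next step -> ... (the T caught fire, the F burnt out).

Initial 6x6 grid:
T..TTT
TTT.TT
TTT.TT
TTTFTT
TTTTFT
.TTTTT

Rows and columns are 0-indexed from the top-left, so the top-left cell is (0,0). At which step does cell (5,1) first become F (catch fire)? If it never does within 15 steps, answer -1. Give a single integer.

Step 1: cell (5,1)='T' (+5 fires, +2 burnt)
Step 2: cell (5,1)='T' (+7 fires, +5 burnt)
Step 3: cell (5,1)='T' (+7 fires, +7 burnt)
Step 4: cell (5,1)='F' (+6 fires, +7 burnt)
  -> target ignites at step 4
Step 5: cell (5,1)='.' (+3 fires, +6 burnt)
Step 6: cell (5,1)='.' (+1 fires, +3 burnt)
Step 7: cell (5,1)='.' (+0 fires, +1 burnt)
  fire out at step 7

4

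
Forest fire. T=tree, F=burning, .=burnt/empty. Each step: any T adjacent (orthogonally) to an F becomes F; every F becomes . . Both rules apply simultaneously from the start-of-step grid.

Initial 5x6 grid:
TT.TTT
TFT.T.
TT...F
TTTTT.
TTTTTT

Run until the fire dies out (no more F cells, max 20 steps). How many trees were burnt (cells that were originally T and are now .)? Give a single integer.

Answer: 17

Derivation:
Step 1: +4 fires, +2 burnt (F count now 4)
Step 2: +3 fires, +4 burnt (F count now 3)
Step 3: +3 fires, +3 burnt (F count now 3)
Step 4: +3 fires, +3 burnt (F count now 3)
Step 5: +2 fires, +3 burnt (F count now 2)
Step 6: +1 fires, +2 burnt (F count now 1)
Step 7: +1 fires, +1 burnt (F count now 1)
Step 8: +0 fires, +1 burnt (F count now 0)
Fire out after step 8
Initially T: 21, now '.': 26
Total burnt (originally-T cells now '.'): 17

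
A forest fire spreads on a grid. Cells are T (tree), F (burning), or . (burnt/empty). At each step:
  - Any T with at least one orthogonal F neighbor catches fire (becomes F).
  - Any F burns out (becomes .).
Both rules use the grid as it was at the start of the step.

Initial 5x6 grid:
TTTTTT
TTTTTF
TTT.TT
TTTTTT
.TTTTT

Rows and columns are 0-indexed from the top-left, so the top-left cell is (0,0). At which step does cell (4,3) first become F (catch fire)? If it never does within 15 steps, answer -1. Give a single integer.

Step 1: cell (4,3)='T' (+3 fires, +1 burnt)
Step 2: cell (4,3)='T' (+4 fires, +3 burnt)
Step 3: cell (4,3)='T' (+4 fires, +4 burnt)
Step 4: cell (4,3)='T' (+5 fires, +4 burnt)
Step 5: cell (4,3)='F' (+5 fires, +5 burnt)
  -> target ignites at step 5
Step 6: cell (4,3)='.' (+4 fires, +5 burnt)
Step 7: cell (4,3)='.' (+2 fires, +4 burnt)
Step 8: cell (4,3)='.' (+0 fires, +2 burnt)
  fire out at step 8

5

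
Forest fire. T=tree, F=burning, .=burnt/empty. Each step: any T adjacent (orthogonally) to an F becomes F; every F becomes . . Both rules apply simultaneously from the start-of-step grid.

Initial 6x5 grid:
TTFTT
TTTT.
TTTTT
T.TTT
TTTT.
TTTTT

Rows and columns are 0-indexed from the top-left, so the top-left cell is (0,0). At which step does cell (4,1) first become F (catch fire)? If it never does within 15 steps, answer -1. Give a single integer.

Step 1: cell (4,1)='T' (+3 fires, +1 burnt)
Step 2: cell (4,1)='T' (+5 fires, +3 burnt)
Step 3: cell (4,1)='T' (+4 fires, +5 burnt)
Step 4: cell (4,1)='T' (+4 fires, +4 burnt)
Step 5: cell (4,1)='F' (+5 fires, +4 burnt)
  -> target ignites at step 5
Step 6: cell (4,1)='.' (+3 fires, +5 burnt)
Step 7: cell (4,1)='.' (+2 fires, +3 burnt)
Step 8: cell (4,1)='.' (+0 fires, +2 burnt)
  fire out at step 8

5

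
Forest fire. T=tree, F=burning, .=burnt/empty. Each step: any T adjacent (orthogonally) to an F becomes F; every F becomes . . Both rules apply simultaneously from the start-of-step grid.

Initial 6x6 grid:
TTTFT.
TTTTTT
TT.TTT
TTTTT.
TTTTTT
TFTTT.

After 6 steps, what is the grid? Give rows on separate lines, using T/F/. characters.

Step 1: 6 trees catch fire, 2 burn out
  TTF.F.
  TTTFTT
  TT.TTT
  TTTTT.
  TFTTTT
  F.FTT.
Step 2: 8 trees catch fire, 6 burn out
  TF....
  TTF.FT
  TT.FTT
  TFTTT.
  F.FTTT
  ...FT.
Step 3: 10 trees catch fire, 8 burn out
  F.....
  TF...F
  TF..FT
  F.FFT.
  ...FTT
  ....F.
Step 4: 5 trees catch fire, 10 burn out
  ......
  F.....
  F....F
  ....F.
  ....FT
  ......
Step 5: 1 trees catch fire, 5 burn out
  ......
  ......
  ......
  ......
  .....F
  ......
Step 6: 0 trees catch fire, 1 burn out
  ......
  ......
  ......
  ......
  ......
  ......

......
......
......
......
......
......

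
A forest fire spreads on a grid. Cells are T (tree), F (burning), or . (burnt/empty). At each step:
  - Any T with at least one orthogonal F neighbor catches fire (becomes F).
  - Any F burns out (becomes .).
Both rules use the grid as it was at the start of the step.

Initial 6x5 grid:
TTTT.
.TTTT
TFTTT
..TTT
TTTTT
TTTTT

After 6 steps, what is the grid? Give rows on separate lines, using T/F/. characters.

Step 1: 3 trees catch fire, 1 burn out
  TTTT.
  .FTTT
  F.FTT
  ..TTT
  TTTTT
  TTTTT
Step 2: 4 trees catch fire, 3 burn out
  TFTT.
  ..FTT
  ...FT
  ..FTT
  TTTTT
  TTTTT
Step 3: 6 trees catch fire, 4 burn out
  F.FT.
  ...FT
  ....F
  ...FT
  TTFTT
  TTTTT
Step 4: 6 trees catch fire, 6 burn out
  ...F.
  ....F
  .....
  ....F
  TF.FT
  TTFTT
Step 5: 4 trees catch fire, 6 burn out
  .....
  .....
  .....
  .....
  F...F
  TF.FT
Step 6: 2 trees catch fire, 4 burn out
  .....
  .....
  .....
  .....
  .....
  F...F

.....
.....
.....
.....
.....
F...F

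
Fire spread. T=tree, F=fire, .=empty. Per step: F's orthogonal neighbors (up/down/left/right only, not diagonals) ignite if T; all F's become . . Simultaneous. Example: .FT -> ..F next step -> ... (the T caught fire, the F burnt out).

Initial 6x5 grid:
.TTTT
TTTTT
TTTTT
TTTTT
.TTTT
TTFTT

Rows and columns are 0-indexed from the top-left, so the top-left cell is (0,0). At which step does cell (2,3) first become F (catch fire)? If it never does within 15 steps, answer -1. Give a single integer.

Step 1: cell (2,3)='T' (+3 fires, +1 burnt)
Step 2: cell (2,3)='T' (+5 fires, +3 burnt)
Step 3: cell (2,3)='T' (+4 fires, +5 burnt)
Step 4: cell (2,3)='F' (+5 fires, +4 burnt)
  -> target ignites at step 4
Step 5: cell (2,3)='.' (+5 fires, +5 burnt)
Step 6: cell (2,3)='.' (+4 fires, +5 burnt)
Step 7: cell (2,3)='.' (+1 fires, +4 burnt)
Step 8: cell (2,3)='.' (+0 fires, +1 burnt)
  fire out at step 8

4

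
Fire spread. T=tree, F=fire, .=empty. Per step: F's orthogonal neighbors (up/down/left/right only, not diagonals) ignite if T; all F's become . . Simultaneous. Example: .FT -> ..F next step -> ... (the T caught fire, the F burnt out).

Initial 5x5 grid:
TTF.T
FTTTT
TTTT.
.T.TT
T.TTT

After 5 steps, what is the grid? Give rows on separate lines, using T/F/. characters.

Step 1: 5 trees catch fire, 2 burn out
  FF..T
  .FFTT
  FTTT.
  .T.TT
  T.TTT
Step 2: 3 trees catch fire, 5 burn out
  ....T
  ...FT
  .FFT.
  .T.TT
  T.TTT
Step 3: 3 trees catch fire, 3 burn out
  ....T
  ....F
  ...F.
  .F.TT
  T.TTT
Step 4: 2 trees catch fire, 3 burn out
  ....F
  .....
  .....
  ...FT
  T.TTT
Step 5: 2 trees catch fire, 2 burn out
  .....
  .....
  .....
  ....F
  T.TFT

.....
.....
.....
....F
T.TFT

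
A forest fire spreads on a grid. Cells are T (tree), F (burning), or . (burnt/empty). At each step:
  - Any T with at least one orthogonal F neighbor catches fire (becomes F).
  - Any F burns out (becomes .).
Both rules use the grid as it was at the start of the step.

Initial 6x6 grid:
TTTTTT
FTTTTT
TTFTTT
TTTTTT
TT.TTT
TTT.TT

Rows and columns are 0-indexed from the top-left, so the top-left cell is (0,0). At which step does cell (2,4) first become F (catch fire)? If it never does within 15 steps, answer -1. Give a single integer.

Step 1: cell (2,4)='T' (+7 fires, +2 burnt)
Step 2: cell (2,4)='F' (+7 fires, +7 burnt)
  -> target ignites at step 2
Step 3: cell (2,4)='.' (+7 fires, +7 burnt)
Step 4: cell (2,4)='.' (+6 fires, +7 burnt)
Step 5: cell (2,4)='.' (+4 fires, +6 burnt)
Step 6: cell (2,4)='.' (+1 fires, +4 burnt)
Step 7: cell (2,4)='.' (+0 fires, +1 burnt)
  fire out at step 7

2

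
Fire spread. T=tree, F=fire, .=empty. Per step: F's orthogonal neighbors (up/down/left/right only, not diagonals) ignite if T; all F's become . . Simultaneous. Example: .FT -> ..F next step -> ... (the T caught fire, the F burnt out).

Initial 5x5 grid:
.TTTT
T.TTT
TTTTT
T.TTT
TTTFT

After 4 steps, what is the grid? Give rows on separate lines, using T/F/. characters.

Step 1: 3 trees catch fire, 1 burn out
  .TTTT
  T.TTT
  TTTTT
  T.TFT
  TTF.F
Step 2: 4 trees catch fire, 3 burn out
  .TTTT
  T.TTT
  TTTFT
  T.F.F
  TF...
Step 3: 4 trees catch fire, 4 burn out
  .TTTT
  T.TFT
  TTF.F
  T....
  F....
Step 4: 5 trees catch fire, 4 burn out
  .TTFT
  T.F.F
  TF...
  F....
  .....

.TTFT
T.F.F
TF...
F....
.....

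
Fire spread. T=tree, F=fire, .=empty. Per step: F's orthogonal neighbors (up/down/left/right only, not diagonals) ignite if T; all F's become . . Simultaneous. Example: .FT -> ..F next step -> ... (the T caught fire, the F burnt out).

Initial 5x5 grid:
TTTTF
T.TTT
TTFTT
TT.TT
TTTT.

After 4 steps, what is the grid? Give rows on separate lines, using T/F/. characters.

Step 1: 5 trees catch fire, 2 burn out
  TTTF.
  T.FTF
  TF.FT
  TT.TT
  TTTT.
Step 2: 6 trees catch fire, 5 burn out
  TTF..
  T..F.
  F...F
  TF.FT
  TTTT.
Step 3: 6 trees catch fire, 6 burn out
  TF...
  F....
  .....
  F...F
  TFTF.
Step 4: 3 trees catch fire, 6 burn out
  F....
  .....
  .....
  .....
  F.F..

F....
.....
.....
.....
F.F..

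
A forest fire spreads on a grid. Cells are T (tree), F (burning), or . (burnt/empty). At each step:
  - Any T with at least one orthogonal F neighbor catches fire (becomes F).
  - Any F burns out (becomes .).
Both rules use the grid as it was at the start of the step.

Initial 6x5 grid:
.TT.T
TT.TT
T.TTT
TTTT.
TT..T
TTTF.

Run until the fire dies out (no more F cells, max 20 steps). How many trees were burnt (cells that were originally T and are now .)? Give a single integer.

Answer: 20

Derivation:
Step 1: +1 fires, +1 burnt (F count now 1)
Step 2: +1 fires, +1 burnt (F count now 1)
Step 3: +2 fires, +1 burnt (F count now 2)
Step 4: +2 fires, +2 burnt (F count now 2)
Step 5: +2 fires, +2 burnt (F count now 2)
Step 6: +3 fires, +2 burnt (F count now 3)
Step 7: +2 fires, +3 burnt (F count now 2)
Step 8: +3 fires, +2 burnt (F count now 3)
Step 9: +2 fires, +3 burnt (F count now 2)
Step 10: +2 fires, +2 burnt (F count now 2)
Step 11: +0 fires, +2 burnt (F count now 0)
Fire out after step 11
Initially T: 21, now '.': 29
Total burnt (originally-T cells now '.'): 20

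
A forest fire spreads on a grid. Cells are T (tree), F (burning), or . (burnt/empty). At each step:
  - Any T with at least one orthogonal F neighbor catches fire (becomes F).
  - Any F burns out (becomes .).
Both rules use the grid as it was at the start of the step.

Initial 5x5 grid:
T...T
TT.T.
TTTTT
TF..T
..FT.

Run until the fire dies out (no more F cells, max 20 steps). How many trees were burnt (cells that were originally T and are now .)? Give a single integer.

Answer: 12

Derivation:
Step 1: +3 fires, +2 burnt (F count now 3)
Step 2: +3 fires, +3 burnt (F count now 3)
Step 3: +2 fires, +3 burnt (F count now 2)
Step 4: +3 fires, +2 burnt (F count now 3)
Step 5: +1 fires, +3 burnt (F count now 1)
Step 6: +0 fires, +1 burnt (F count now 0)
Fire out after step 6
Initially T: 13, now '.': 24
Total burnt (originally-T cells now '.'): 12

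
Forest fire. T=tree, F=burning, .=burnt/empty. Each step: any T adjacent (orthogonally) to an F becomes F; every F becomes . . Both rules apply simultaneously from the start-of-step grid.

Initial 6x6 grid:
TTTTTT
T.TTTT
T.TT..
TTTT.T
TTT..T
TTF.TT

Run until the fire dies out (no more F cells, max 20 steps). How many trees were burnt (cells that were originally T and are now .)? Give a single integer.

Answer: 23

Derivation:
Step 1: +2 fires, +1 burnt (F count now 2)
Step 2: +3 fires, +2 burnt (F count now 3)
Step 3: +4 fires, +3 burnt (F count now 4)
Step 4: +3 fires, +4 burnt (F count now 3)
Step 5: +3 fires, +3 burnt (F count now 3)
Step 6: +4 fires, +3 burnt (F count now 4)
Step 7: +3 fires, +4 burnt (F count now 3)
Step 8: +1 fires, +3 burnt (F count now 1)
Step 9: +0 fires, +1 burnt (F count now 0)
Fire out after step 9
Initially T: 27, now '.': 32
Total burnt (originally-T cells now '.'): 23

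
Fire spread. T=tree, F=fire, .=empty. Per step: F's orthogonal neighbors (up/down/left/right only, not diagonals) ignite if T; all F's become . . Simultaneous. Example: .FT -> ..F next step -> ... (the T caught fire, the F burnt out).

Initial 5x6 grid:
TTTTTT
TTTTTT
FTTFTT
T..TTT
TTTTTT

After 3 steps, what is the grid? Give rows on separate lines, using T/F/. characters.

Step 1: 7 trees catch fire, 2 burn out
  TTTTTT
  FTTFTT
  .FF.FT
  F..FTT
  TTTTTT
Step 2: 9 trees catch fire, 7 burn out
  FTTFTT
  .FF.FT
  .....F
  ....FT
  FTTFTT
Step 3: 8 trees catch fire, 9 burn out
  .FF.FT
  .....F
  ......
  .....F
  .FF.FT

.FF.FT
.....F
......
.....F
.FF.FT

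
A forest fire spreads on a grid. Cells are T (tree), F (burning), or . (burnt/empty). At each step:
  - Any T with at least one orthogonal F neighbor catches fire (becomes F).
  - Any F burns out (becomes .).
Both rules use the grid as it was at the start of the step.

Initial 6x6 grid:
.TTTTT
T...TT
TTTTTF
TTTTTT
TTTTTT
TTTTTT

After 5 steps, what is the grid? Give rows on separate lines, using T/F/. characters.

Step 1: 3 trees catch fire, 1 burn out
  .TTTTT
  T...TF
  TTTTF.
  TTTTTF
  TTTTTT
  TTTTTT
Step 2: 5 trees catch fire, 3 burn out
  .TTTTF
  T...F.
  TTTF..
  TTTTF.
  TTTTTF
  TTTTTT
Step 3: 5 trees catch fire, 5 burn out
  .TTTF.
  T.....
  TTF...
  TTTF..
  TTTTF.
  TTTTTF
Step 4: 5 trees catch fire, 5 burn out
  .TTF..
  T.....
  TF....
  TTF...
  TTTF..
  TTTTF.
Step 5: 5 trees catch fire, 5 burn out
  .TF...
  T.....
  F.....
  TF....
  TTF...
  TTTF..

.TF...
T.....
F.....
TF....
TTF...
TTTF..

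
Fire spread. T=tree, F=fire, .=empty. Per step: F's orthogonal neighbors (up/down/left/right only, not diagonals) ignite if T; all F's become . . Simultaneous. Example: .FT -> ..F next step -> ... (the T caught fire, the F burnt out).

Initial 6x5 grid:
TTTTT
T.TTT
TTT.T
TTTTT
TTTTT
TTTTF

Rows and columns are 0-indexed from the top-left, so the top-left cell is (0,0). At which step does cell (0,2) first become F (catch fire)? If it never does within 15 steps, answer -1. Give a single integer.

Step 1: cell (0,2)='T' (+2 fires, +1 burnt)
Step 2: cell (0,2)='T' (+3 fires, +2 burnt)
Step 3: cell (0,2)='T' (+4 fires, +3 burnt)
Step 4: cell (0,2)='T' (+4 fires, +4 burnt)
Step 5: cell (0,2)='T' (+5 fires, +4 burnt)
Step 6: cell (0,2)='T' (+4 fires, +5 burnt)
Step 7: cell (0,2)='F' (+2 fires, +4 burnt)
  -> target ignites at step 7
Step 8: cell (0,2)='.' (+2 fires, +2 burnt)
Step 9: cell (0,2)='.' (+1 fires, +2 burnt)
Step 10: cell (0,2)='.' (+0 fires, +1 burnt)
  fire out at step 10

7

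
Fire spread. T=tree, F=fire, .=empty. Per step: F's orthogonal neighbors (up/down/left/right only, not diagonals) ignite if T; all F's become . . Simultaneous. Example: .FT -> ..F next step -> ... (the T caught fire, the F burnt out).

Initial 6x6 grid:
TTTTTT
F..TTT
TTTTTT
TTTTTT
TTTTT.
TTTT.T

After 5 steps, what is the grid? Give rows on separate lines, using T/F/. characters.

Step 1: 2 trees catch fire, 1 burn out
  FTTTTT
  ...TTT
  FTTTTT
  TTTTTT
  TTTTT.
  TTTT.T
Step 2: 3 trees catch fire, 2 burn out
  .FTTTT
  ...TTT
  .FTTTT
  FTTTTT
  TTTTT.
  TTTT.T
Step 3: 4 trees catch fire, 3 burn out
  ..FTTT
  ...TTT
  ..FTTT
  .FTTTT
  FTTTT.
  TTTT.T
Step 4: 5 trees catch fire, 4 burn out
  ...FTT
  ...TTT
  ...FTT
  ..FTTT
  .FTTT.
  FTTT.T
Step 5: 6 trees catch fire, 5 burn out
  ....FT
  ...FTT
  ....FT
  ...FTT
  ..FTT.
  .FTT.T

....FT
...FTT
....FT
...FTT
..FTT.
.FTT.T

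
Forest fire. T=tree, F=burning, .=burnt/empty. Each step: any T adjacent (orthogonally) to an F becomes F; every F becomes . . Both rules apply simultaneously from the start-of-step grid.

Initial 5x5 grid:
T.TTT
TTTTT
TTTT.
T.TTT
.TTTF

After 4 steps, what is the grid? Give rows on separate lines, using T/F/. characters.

Step 1: 2 trees catch fire, 1 burn out
  T.TTT
  TTTTT
  TTTT.
  T.TTF
  .TTF.
Step 2: 2 trees catch fire, 2 burn out
  T.TTT
  TTTTT
  TTTT.
  T.TF.
  .TF..
Step 3: 3 trees catch fire, 2 burn out
  T.TTT
  TTTTT
  TTTF.
  T.F..
  .F...
Step 4: 2 trees catch fire, 3 burn out
  T.TTT
  TTTFT
  TTF..
  T....
  .....

T.TTT
TTTFT
TTF..
T....
.....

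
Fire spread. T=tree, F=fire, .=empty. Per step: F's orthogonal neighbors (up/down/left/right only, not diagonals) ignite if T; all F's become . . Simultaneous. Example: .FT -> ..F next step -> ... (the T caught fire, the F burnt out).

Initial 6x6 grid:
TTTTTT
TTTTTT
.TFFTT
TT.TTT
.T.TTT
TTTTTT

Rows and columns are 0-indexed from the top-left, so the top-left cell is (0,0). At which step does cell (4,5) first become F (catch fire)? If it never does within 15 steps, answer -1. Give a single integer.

Step 1: cell (4,5)='T' (+5 fires, +2 burnt)
Step 2: cell (4,5)='T' (+8 fires, +5 burnt)
Step 3: cell (4,5)='T' (+9 fires, +8 burnt)
Step 4: cell (4,5)='F' (+6 fires, +9 burnt)
  -> target ignites at step 4
Step 5: cell (4,5)='.' (+2 fires, +6 burnt)
Step 6: cell (4,5)='.' (+0 fires, +2 burnt)
  fire out at step 6

4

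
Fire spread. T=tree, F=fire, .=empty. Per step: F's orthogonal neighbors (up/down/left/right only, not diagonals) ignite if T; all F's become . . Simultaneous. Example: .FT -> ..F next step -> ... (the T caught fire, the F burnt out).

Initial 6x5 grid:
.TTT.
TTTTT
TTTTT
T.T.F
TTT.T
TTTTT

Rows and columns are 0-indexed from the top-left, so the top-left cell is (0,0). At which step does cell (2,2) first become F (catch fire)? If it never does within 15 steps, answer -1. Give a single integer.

Step 1: cell (2,2)='T' (+2 fires, +1 burnt)
Step 2: cell (2,2)='T' (+3 fires, +2 burnt)
Step 3: cell (2,2)='F' (+3 fires, +3 burnt)
  -> target ignites at step 3
Step 4: cell (2,2)='.' (+5 fires, +3 burnt)
Step 5: cell (2,2)='.' (+5 fires, +5 burnt)
Step 6: cell (2,2)='.' (+5 fires, +5 burnt)
Step 7: cell (2,2)='.' (+1 fires, +5 burnt)
Step 8: cell (2,2)='.' (+0 fires, +1 burnt)
  fire out at step 8

3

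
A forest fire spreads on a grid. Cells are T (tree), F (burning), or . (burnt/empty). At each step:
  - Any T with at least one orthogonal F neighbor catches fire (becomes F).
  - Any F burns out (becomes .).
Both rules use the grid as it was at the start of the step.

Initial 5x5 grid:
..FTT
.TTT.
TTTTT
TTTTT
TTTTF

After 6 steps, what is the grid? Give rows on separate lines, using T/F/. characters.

Step 1: 4 trees catch fire, 2 burn out
  ...FT
  .TFT.
  TTTTT
  TTTTF
  TTTF.
Step 2: 7 trees catch fire, 4 burn out
  ....F
  .F.F.
  TTFTF
  TTTF.
  TTF..
Step 3: 4 trees catch fire, 7 burn out
  .....
  .....
  TF.F.
  TTF..
  TF...
Step 4: 3 trees catch fire, 4 burn out
  .....
  .....
  F....
  TF...
  F....
Step 5: 1 trees catch fire, 3 burn out
  .....
  .....
  .....
  F....
  .....
Step 6: 0 trees catch fire, 1 burn out
  .....
  .....
  .....
  .....
  .....

.....
.....
.....
.....
.....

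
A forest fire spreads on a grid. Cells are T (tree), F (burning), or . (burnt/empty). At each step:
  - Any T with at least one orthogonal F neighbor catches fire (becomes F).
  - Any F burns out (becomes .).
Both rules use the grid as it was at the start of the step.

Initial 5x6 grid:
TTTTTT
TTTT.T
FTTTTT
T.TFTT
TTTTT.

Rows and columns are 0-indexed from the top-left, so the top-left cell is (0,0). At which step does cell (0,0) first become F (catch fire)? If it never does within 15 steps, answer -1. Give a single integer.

Step 1: cell (0,0)='T' (+7 fires, +2 burnt)
Step 2: cell (0,0)='F' (+9 fires, +7 burnt)
  -> target ignites at step 2
Step 3: cell (0,0)='.' (+5 fires, +9 burnt)
Step 4: cell (0,0)='.' (+3 fires, +5 burnt)
Step 5: cell (0,0)='.' (+1 fires, +3 burnt)
Step 6: cell (0,0)='.' (+0 fires, +1 burnt)
  fire out at step 6

2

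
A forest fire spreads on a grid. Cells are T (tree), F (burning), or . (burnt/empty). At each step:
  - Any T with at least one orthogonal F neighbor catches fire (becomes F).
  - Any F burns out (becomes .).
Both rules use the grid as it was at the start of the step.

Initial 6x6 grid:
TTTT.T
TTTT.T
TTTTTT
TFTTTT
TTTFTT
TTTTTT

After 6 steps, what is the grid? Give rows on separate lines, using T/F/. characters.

Step 1: 8 trees catch fire, 2 burn out
  TTTT.T
  TTTT.T
  TFTTTT
  F.FFTT
  TFF.FT
  TTTFTT
Step 2: 10 trees catch fire, 8 burn out
  TTTT.T
  TFTT.T
  F.FFTT
  ....FT
  F....F
  TFF.FT
Step 3: 8 trees catch fire, 10 burn out
  TFTT.T
  F.FF.T
  ....FT
  .....F
  ......
  F....F
Step 4: 4 trees catch fire, 8 burn out
  F.FF.T
  .....T
  .....F
  ......
  ......
  ......
Step 5: 1 trees catch fire, 4 burn out
  .....T
  .....F
  ......
  ......
  ......
  ......
Step 6: 1 trees catch fire, 1 burn out
  .....F
  ......
  ......
  ......
  ......
  ......

.....F
......
......
......
......
......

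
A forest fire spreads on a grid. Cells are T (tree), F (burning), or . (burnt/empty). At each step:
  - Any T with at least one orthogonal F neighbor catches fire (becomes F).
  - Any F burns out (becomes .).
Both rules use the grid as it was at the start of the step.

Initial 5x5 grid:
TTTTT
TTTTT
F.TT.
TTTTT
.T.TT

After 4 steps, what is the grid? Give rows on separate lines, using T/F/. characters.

Step 1: 2 trees catch fire, 1 burn out
  TTTTT
  FTTTT
  ..TT.
  FTTTT
  .T.TT
Step 2: 3 trees catch fire, 2 burn out
  FTTTT
  .FTTT
  ..TT.
  .FTTT
  .T.TT
Step 3: 4 trees catch fire, 3 burn out
  .FTTT
  ..FTT
  ..TT.
  ..FTT
  .F.TT
Step 4: 4 trees catch fire, 4 burn out
  ..FTT
  ...FT
  ..FT.
  ...FT
  ...TT

..FTT
...FT
..FT.
...FT
...TT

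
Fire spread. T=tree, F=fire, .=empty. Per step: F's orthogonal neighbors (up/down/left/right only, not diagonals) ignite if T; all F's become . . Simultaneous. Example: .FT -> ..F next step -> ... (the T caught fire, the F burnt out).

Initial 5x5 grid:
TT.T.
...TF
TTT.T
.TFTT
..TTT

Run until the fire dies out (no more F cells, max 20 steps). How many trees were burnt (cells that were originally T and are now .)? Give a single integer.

Step 1: +6 fires, +2 burnt (F count now 6)
Step 2: +4 fires, +6 burnt (F count now 4)
Step 3: +2 fires, +4 burnt (F count now 2)
Step 4: +0 fires, +2 burnt (F count now 0)
Fire out after step 4
Initially T: 14, now '.': 23
Total burnt (originally-T cells now '.'): 12

Answer: 12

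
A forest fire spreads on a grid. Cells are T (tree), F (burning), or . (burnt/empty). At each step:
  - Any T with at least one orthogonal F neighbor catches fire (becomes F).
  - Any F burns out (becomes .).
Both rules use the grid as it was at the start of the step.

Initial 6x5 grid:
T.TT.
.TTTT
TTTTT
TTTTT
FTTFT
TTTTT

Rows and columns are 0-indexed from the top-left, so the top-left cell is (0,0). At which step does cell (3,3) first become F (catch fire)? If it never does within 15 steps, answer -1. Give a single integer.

Step 1: cell (3,3)='F' (+7 fires, +2 burnt)
  -> target ignites at step 1
Step 2: cell (3,3)='.' (+8 fires, +7 burnt)
Step 3: cell (3,3)='.' (+4 fires, +8 burnt)
Step 4: cell (3,3)='.' (+4 fires, +4 burnt)
Step 5: cell (3,3)='.' (+1 fires, +4 burnt)
Step 6: cell (3,3)='.' (+0 fires, +1 burnt)
  fire out at step 6

1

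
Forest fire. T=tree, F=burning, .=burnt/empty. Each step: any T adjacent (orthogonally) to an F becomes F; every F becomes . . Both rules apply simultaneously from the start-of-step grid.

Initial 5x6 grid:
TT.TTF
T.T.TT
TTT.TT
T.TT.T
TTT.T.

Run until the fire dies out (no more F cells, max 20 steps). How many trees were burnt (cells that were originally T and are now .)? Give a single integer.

Step 1: +2 fires, +1 burnt (F count now 2)
Step 2: +3 fires, +2 burnt (F count now 3)
Step 3: +2 fires, +3 burnt (F count now 2)
Step 4: +0 fires, +2 burnt (F count now 0)
Fire out after step 4
Initially T: 21, now '.': 16
Total burnt (originally-T cells now '.'): 7

Answer: 7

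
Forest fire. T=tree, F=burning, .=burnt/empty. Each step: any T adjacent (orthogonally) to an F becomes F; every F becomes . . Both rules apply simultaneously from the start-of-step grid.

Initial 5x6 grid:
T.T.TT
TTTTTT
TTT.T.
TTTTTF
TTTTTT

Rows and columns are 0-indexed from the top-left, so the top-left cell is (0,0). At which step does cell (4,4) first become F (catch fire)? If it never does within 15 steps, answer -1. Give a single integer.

Step 1: cell (4,4)='T' (+2 fires, +1 burnt)
Step 2: cell (4,4)='F' (+3 fires, +2 burnt)
  -> target ignites at step 2
Step 3: cell (4,4)='.' (+3 fires, +3 burnt)
Step 4: cell (4,4)='.' (+6 fires, +3 burnt)
Step 5: cell (4,4)='.' (+5 fires, +6 burnt)
Step 6: cell (4,4)='.' (+4 fires, +5 burnt)
Step 7: cell (4,4)='.' (+1 fires, +4 burnt)
Step 8: cell (4,4)='.' (+1 fires, +1 burnt)
Step 9: cell (4,4)='.' (+0 fires, +1 burnt)
  fire out at step 9

2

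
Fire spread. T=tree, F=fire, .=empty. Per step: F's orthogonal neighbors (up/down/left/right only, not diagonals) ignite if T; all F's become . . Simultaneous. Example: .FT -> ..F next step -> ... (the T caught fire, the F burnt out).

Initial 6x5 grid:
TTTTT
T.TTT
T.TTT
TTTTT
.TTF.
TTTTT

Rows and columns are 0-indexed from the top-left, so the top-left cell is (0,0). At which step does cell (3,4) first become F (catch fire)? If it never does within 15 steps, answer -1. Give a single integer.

Step 1: cell (3,4)='T' (+3 fires, +1 burnt)
Step 2: cell (3,4)='F' (+6 fires, +3 burnt)
  -> target ignites at step 2
Step 3: cell (3,4)='.' (+5 fires, +6 burnt)
Step 4: cell (3,4)='.' (+5 fires, +5 burnt)
Step 5: cell (3,4)='.' (+3 fires, +5 burnt)
Step 6: cell (3,4)='.' (+2 fires, +3 burnt)
Step 7: cell (3,4)='.' (+1 fires, +2 burnt)
Step 8: cell (3,4)='.' (+0 fires, +1 burnt)
  fire out at step 8

2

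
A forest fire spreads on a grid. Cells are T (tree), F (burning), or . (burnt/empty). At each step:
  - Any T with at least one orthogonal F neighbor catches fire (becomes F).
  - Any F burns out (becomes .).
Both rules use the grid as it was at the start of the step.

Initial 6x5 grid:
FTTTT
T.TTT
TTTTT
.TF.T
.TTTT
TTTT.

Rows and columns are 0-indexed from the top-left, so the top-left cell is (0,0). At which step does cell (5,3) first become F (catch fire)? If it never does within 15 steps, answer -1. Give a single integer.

Step 1: cell (5,3)='T' (+5 fires, +2 burnt)
Step 2: cell (5,3)='T' (+8 fires, +5 burnt)
Step 3: cell (5,3)='F' (+6 fires, +8 burnt)
  -> target ignites at step 3
Step 4: cell (5,3)='.' (+4 fires, +6 burnt)
Step 5: cell (5,3)='.' (+0 fires, +4 burnt)
  fire out at step 5

3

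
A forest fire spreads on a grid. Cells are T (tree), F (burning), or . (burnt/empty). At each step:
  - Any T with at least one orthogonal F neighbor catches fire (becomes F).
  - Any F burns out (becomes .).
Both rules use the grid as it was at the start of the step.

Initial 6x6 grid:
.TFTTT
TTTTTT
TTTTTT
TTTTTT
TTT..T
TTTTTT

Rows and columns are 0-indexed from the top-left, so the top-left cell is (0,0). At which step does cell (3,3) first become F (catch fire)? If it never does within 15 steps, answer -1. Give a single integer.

Step 1: cell (3,3)='T' (+3 fires, +1 burnt)
Step 2: cell (3,3)='T' (+4 fires, +3 burnt)
Step 3: cell (3,3)='T' (+6 fires, +4 burnt)
Step 4: cell (3,3)='F' (+6 fires, +6 burnt)
  -> target ignites at step 4
Step 5: cell (3,3)='.' (+5 fires, +6 burnt)
Step 6: cell (3,3)='.' (+4 fires, +5 burnt)
Step 7: cell (3,3)='.' (+3 fires, +4 burnt)
Step 8: cell (3,3)='.' (+1 fires, +3 burnt)
Step 9: cell (3,3)='.' (+0 fires, +1 burnt)
  fire out at step 9

4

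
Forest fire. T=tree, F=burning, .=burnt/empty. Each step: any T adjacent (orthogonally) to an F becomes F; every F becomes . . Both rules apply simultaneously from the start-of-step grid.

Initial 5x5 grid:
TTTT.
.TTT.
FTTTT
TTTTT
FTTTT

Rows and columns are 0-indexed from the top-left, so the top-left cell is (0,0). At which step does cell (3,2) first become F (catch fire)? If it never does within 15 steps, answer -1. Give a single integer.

Step 1: cell (3,2)='T' (+3 fires, +2 burnt)
Step 2: cell (3,2)='T' (+4 fires, +3 burnt)
Step 3: cell (3,2)='F' (+5 fires, +4 burnt)
  -> target ignites at step 3
Step 4: cell (3,2)='.' (+6 fires, +5 burnt)
Step 5: cell (3,2)='.' (+2 fires, +6 burnt)
Step 6: cell (3,2)='.' (+0 fires, +2 burnt)
  fire out at step 6

3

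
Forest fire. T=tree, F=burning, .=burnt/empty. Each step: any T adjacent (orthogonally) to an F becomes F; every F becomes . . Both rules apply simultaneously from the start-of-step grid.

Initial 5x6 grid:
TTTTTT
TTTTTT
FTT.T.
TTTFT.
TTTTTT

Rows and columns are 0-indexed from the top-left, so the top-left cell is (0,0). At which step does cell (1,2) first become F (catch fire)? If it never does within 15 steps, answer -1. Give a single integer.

Step 1: cell (1,2)='T' (+6 fires, +2 burnt)
Step 2: cell (1,2)='T' (+8 fires, +6 burnt)
Step 3: cell (1,2)='F' (+5 fires, +8 burnt)
  -> target ignites at step 3
Step 4: cell (1,2)='.' (+4 fires, +5 burnt)
Step 5: cell (1,2)='.' (+2 fires, +4 burnt)
Step 6: cell (1,2)='.' (+0 fires, +2 burnt)
  fire out at step 6

3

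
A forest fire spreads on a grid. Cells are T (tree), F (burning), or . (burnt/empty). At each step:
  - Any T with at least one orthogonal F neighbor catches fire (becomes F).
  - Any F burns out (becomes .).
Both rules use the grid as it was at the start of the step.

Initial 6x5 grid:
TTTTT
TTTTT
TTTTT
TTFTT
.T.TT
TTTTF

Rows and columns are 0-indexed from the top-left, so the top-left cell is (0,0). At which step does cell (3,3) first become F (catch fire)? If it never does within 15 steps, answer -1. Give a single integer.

Step 1: cell (3,3)='F' (+5 fires, +2 burnt)
  -> target ignites at step 1
Step 2: cell (3,3)='.' (+8 fires, +5 burnt)
Step 3: cell (3,3)='.' (+6 fires, +8 burnt)
Step 4: cell (3,3)='.' (+5 fires, +6 burnt)
Step 5: cell (3,3)='.' (+2 fires, +5 burnt)
Step 6: cell (3,3)='.' (+0 fires, +2 burnt)
  fire out at step 6

1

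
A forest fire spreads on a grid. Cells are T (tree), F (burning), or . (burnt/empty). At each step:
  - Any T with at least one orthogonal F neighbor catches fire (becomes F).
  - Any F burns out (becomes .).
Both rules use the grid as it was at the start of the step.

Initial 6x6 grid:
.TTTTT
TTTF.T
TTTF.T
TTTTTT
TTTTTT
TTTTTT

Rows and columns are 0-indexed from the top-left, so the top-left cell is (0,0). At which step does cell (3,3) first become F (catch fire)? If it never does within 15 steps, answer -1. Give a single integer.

Step 1: cell (3,3)='F' (+4 fires, +2 burnt)
  -> target ignites at step 1
Step 2: cell (3,3)='.' (+7 fires, +4 burnt)
Step 3: cell (3,3)='.' (+9 fires, +7 burnt)
Step 4: cell (3,3)='.' (+7 fires, +9 burnt)
Step 5: cell (3,3)='.' (+3 fires, +7 burnt)
Step 6: cell (3,3)='.' (+1 fires, +3 burnt)
Step 7: cell (3,3)='.' (+0 fires, +1 burnt)
  fire out at step 7

1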